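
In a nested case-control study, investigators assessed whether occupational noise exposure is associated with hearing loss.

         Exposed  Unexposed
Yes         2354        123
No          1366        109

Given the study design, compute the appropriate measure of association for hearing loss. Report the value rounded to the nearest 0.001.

1.527

Reading the table with exposure as columns: a = 2354 (Exposed, case), b = 1366 (Exposed, non-case), c = 123 (Unexposed, case), d = 109.
This is a nested case-control study: participants were sampled on outcome status, so risks in the source population cannot be estimated directly — relative risk is not valid here. The odds ratio is the appropriate measure.
OR = (a·d)/(b·c) = (2354 × 109) / (1366 × 123) = 256586 / 168018 = 1.52713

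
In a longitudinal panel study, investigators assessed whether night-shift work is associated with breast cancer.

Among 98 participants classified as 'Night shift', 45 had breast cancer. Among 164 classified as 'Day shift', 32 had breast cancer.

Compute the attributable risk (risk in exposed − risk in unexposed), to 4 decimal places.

From the description: a = 45, b = 53, c = 32, d = 132.
Risk in exposed = 45/98 = 0.459184; risk in unexposed = 32/164 = 0.195122.
Risk difference = 0.459184 − 0.195122 = 0.264062

0.2641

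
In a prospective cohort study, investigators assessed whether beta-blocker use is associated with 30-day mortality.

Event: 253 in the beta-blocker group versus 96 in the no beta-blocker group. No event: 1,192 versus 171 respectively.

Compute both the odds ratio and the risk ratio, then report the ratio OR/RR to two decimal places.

0.78

From the description: a = 253, b = 1192, c = 96, d = 171.
OR = (253·171)/(1192·96) = 43263/114432 = 0.37807
Risk in exposed = 253/1445 = 0.17509; risk in unexposed = 96/267 = 0.35955; RR = 0.48696
OR/RR = 0.37807 / 0.48696 = 0.77638
The outcome is not rare, so the OR lies further from 1 than the RR.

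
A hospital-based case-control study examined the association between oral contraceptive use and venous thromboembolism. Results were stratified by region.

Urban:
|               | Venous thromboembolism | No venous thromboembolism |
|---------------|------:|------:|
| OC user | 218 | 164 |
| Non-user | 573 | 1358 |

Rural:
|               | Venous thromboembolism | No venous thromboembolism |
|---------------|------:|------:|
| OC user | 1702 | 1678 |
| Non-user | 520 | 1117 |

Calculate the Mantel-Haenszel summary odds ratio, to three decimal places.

2.363

OR_MH = Σ(aᵢdᵢ/nᵢ) / Σ(bᵢcᵢ/nᵢ), where nᵢ is the stratum total.
Stratum 1 (Urban): n = 2313; a·d/n = 218·1358/2313 = 127.9914; b·c/n = 164·573/2313 = 40.6278
Stratum 2 (Rural): n = 5017; a·d/n = 1702·1117/5017 = 378.9384; b·c/n = 1678·520/5017 = 173.9207
OR_MH = (127.9914 + 378.9384) / (40.6278 + 173.9207) = 506.9298 / 214.5484 = 2.36278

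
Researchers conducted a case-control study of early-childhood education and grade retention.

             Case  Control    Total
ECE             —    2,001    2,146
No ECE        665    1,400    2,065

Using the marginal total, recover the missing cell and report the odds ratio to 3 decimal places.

The missing cell is in the exposed row: 2146 − 2001 = 145.
So a = 145, b = 2001, c = 665, d = 1400.
OR = (a·d)/(b·c) = (145 × 1400) / (2001 × 665) = 203000 / 1330665 = 0.15256

0.153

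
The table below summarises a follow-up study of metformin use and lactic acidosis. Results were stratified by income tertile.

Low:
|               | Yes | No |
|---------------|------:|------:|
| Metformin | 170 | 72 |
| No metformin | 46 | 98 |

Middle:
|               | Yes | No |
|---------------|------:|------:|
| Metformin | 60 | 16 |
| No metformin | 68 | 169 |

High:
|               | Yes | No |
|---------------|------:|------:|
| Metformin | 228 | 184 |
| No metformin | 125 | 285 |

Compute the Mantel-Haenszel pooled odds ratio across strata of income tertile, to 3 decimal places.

OR_MH = Σ(aᵢdᵢ/nᵢ) / Σ(bᵢcᵢ/nᵢ), where nᵢ is the stratum total.
Stratum 1 (Low): n = 386; a·d/n = 170·98/386 = 43.1606; b·c/n = 72·46/386 = 8.5803
Stratum 2 (Middle): n = 313; a·d/n = 60·169/313 = 32.3962; b·c/n = 16·68/313 = 3.4760
Stratum 3 (High): n = 822; a·d/n = 228·285/822 = 79.0511; b·c/n = 184·125/822 = 27.9805
OR_MH = (43.1606 + 32.3962 + 79.0511) / (8.5803 + 3.4760 + 27.9805) = 154.6079 / 40.0369 = 3.86164

3.862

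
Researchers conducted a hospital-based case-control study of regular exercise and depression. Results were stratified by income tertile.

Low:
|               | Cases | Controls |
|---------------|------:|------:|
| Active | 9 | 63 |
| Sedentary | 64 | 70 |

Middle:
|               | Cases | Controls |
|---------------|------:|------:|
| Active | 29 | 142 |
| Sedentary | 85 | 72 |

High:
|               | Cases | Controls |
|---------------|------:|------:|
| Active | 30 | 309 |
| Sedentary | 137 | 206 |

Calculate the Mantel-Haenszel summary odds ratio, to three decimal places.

OR_MH = Σ(aᵢdᵢ/nᵢ) / Σ(bᵢcᵢ/nᵢ), where nᵢ is the stratum total.
Stratum 1 (Low): n = 206; a·d/n = 9·70/206 = 3.0583; b·c/n = 63·64/206 = 19.5728
Stratum 2 (Middle): n = 328; a·d/n = 29·72/328 = 6.3659; b·c/n = 142·85/328 = 36.7988
Stratum 3 (High): n = 682; a·d/n = 30·206/682 = 9.0616; b·c/n = 309·137/682 = 62.0718
OR_MH = (3.0583 + 6.3659 + 9.0616) / (19.5728 + 36.7988 + 62.0718) = 18.4857 / 118.4434 = 0.15607

0.156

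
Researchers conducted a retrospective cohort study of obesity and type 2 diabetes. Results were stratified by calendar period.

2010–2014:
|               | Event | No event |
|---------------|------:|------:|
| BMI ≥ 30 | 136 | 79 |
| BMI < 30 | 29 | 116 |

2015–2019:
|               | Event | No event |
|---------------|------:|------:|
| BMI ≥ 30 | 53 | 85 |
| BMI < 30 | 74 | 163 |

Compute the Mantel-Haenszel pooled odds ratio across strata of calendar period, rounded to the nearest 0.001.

2.890

OR_MH = Σ(aᵢdᵢ/nᵢ) / Σ(bᵢcᵢ/nᵢ), where nᵢ is the stratum total.
Stratum 1 (2010–2014): n = 360; a·d/n = 136·116/360 = 43.8222; b·c/n = 79·29/360 = 6.3639
Stratum 2 (2015–2019): n = 375; a·d/n = 53·163/375 = 23.0373; b·c/n = 85·74/375 = 16.7733
OR_MH = (43.8222 + 23.0373) / (6.3639 + 16.7733) = 66.8596 / 23.1372 = 2.88970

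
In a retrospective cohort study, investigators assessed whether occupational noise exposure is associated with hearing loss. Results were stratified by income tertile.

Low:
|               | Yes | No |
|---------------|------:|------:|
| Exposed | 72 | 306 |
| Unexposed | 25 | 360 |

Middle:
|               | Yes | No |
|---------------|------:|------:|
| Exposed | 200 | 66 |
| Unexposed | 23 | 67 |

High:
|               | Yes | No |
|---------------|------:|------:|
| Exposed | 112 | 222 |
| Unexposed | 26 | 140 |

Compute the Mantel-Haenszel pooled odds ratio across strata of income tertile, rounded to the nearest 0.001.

OR_MH = Σ(aᵢdᵢ/nᵢ) / Σ(bᵢcᵢ/nᵢ), where nᵢ is the stratum total.
Stratum 1 (Low): n = 763; a·d/n = 72·360/763 = 33.9712; b·c/n = 306·25/763 = 10.0262
Stratum 2 (Middle): n = 356; a·d/n = 200·67/356 = 37.6404; b·c/n = 66·23/356 = 4.2640
Stratum 3 (High): n = 500; a·d/n = 112·140/500 = 31.3600; b·c/n = 222·26/500 = 11.5440
OR_MH = (33.9712 + 37.6404 + 31.3600) / (10.0262 + 4.2640 + 11.5440) = 102.9716 / 25.8343 = 3.98586

3.986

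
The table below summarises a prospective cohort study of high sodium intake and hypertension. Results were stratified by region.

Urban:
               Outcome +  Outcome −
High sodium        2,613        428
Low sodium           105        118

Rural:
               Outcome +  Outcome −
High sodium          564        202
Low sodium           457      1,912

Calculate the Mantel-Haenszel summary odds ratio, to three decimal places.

OR_MH = Σ(aᵢdᵢ/nᵢ) / Σ(bᵢcᵢ/nᵢ), where nᵢ is the stratum total.
Stratum 1 (Urban): n = 3264; a·d/n = 2613·118/3264 = 94.4651; b·c/n = 428·105/3264 = 13.7684
Stratum 2 (Rural): n = 3135; a·d/n = 564·1912/3135 = 343.9770; b·c/n = 202·457/3135 = 29.4463
OR_MH = (94.4651 + 343.9770) / (13.7684 + 29.4463) = 438.4421 / 43.2146 = 10.14569

10.146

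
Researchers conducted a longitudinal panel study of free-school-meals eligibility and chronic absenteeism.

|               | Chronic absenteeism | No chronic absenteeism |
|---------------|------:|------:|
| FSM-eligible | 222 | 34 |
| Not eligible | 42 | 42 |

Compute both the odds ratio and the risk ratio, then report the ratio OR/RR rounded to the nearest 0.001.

3.765

Cells: a = 222, b = 34, c = 42, d = 42.
OR = (222·42)/(34·42) = 9324/1428 = 6.52941
Risk in exposed = 222/256 = 0.86719; risk in unexposed = 42/84 = 0.50000; RR = 1.73438
OR/RR = 6.52941 / 1.73438 = 3.76471
The outcome is not rare, so the OR lies further from 1 than the RR.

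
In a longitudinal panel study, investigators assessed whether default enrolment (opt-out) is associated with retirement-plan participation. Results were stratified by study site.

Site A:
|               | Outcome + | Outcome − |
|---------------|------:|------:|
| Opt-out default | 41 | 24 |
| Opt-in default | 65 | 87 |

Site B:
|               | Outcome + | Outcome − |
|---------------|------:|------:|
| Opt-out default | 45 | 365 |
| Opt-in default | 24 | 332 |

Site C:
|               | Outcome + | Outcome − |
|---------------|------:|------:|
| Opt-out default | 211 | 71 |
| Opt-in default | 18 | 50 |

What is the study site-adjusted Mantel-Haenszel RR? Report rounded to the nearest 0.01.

RR_MH = Σ(aᵢ·n₀ᵢ/nᵢ) / Σ(cᵢ·n₁ᵢ/nᵢ), with n₁ᵢ = aᵢ+bᵢ (exposed), n₀ᵢ = cᵢ+dᵢ (unexposed), nᵢ = n₁ᵢ+n₀ᵢ.
Stratum 1 (Site A): n₁ = 65, n₀ = 152, n = 217; a·n₀/n = 41·152/217 = 28.7189; c·n₁/n = 65·65/217 = 19.4700
Stratum 2 (Site B): n₁ = 410, n₀ = 356, n = 766; a·n₀/n = 45·356/766 = 20.9138; c·n₁/n = 24·410/766 = 12.8460
Stratum 3 (Site C): n₁ = 282, n₀ = 68, n = 350; a·n₀/n = 211·68/350 = 40.9943; c·n₁/n = 18·282/350 = 14.5029
RR_MH = (28.7189 + 20.9138 + 40.9943) / (19.4700 + 12.8460 + 14.5029) = 90.6270 / 46.8189 = 1.93569

1.94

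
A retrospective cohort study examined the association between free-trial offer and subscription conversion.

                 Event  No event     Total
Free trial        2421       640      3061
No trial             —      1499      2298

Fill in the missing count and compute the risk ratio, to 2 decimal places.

2.27

The missing cell is in the unexposed row: 2298 − 1499 = 799.
So a = 2421, b = 640, c = 799, d = 1499.
RR = [a/(a+b)] / [c/(c+d)] = (2421/3061) / (799/2298) = 0.79092/0.34769 = 2.27476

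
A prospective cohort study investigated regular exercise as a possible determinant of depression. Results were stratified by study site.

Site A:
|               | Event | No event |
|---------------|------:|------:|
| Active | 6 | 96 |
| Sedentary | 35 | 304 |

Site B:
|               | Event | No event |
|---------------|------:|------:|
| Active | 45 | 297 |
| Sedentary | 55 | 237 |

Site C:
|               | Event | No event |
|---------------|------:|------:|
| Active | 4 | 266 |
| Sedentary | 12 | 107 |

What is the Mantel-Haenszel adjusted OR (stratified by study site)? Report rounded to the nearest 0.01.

0.53

OR_MH = Σ(aᵢdᵢ/nᵢ) / Σ(bᵢcᵢ/nᵢ), where nᵢ is the stratum total.
Stratum 1 (Site A): n = 441; a·d/n = 6·304/441 = 4.1361; b·c/n = 96·35/441 = 7.6190
Stratum 2 (Site B): n = 634; a·d/n = 45·237/634 = 16.8218; b·c/n = 297·55/634 = 25.7650
Stratum 3 (Site C): n = 389; a·d/n = 4·107/389 = 1.1003; b·c/n = 266·12/389 = 8.2057
OR_MH = (4.1361 + 16.8218 + 1.1003) / (7.6190 + 25.7650 + 8.2057) = 22.0581 / 41.5897 = 0.53037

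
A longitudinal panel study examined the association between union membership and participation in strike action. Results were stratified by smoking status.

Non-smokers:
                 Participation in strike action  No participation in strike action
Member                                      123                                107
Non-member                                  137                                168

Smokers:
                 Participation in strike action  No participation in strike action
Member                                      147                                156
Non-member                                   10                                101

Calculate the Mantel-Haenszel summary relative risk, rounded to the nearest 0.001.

1.654

RR_MH = Σ(aᵢ·n₀ᵢ/nᵢ) / Σ(cᵢ·n₁ᵢ/nᵢ), with n₁ᵢ = aᵢ+bᵢ (exposed), n₀ᵢ = cᵢ+dᵢ (unexposed), nᵢ = n₁ᵢ+n₀ᵢ.
Stratum 1 (Non-smokers): n₁ = 230, n₀ = 305, n = 535; a·n₀/n = 123·305/535 = 70.1215; c·n₁/n = 137·230/535 = 58.8972
Stratum 2 (Smokers): n₁ = 303, n₀ = 111, n = 414; a·n₀/n = 147·111/414 = 39.4130; c·n₁/n = 10·303/414 = 7.3188
RR_MH = (70.1215 + 39.4130) / (58.8972 + 7.3188) = 109.5345 / 66.2160 = 1.65420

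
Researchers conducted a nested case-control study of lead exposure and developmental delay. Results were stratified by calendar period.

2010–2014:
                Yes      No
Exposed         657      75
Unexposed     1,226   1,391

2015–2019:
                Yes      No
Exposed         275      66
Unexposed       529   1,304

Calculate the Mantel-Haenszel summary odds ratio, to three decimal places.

10.061

OR_MH = Σ(aᵢdᵢ/nᵢ) / Σ(bᵢcᵢ/nᵢ), where nᵢ is the stratum total.
Stratum 1 (2010–2014): n = 3349; a·d/n = 657·1391/3349 = 272.8835; b·c/n = 75·1226/3349 = 27.4560
Stratum 2 (2015–2019): n = 2174; a·d/n = 275·1304/2174 = 164.9494; b·c/n = 66·529/2174 = 16.0598
OR_MH = (272.8835 + 164.9494) / (27.4560 + 16.0598) = 437.8329 / 43.5158 = 10.06148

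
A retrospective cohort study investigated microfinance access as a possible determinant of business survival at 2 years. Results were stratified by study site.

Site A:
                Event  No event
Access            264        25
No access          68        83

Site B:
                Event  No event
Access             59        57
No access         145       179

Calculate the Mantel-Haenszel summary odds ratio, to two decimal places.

3.26

OR_MH = Σ(aᵢdᵢ/nᵢ) / Σ(bᵢcᵢ/nᵢ), where nᵢ is the stratum total.
Stratum 1 (Site A): n = 440; a·d/n = 264·83/440 = 49.8000; b·c/n = 25·68/440 = 3.8636
Stratum 2 (Site B): n = 440; a·d/n = 59·179/440 = 24.0023; b·c/n = 57·145/440 = 18.7841
OR_MH = (49.8000 + 24.0023) / (3.8636 + 18.7841) = 73.8023 / 22.6477 = 3.25871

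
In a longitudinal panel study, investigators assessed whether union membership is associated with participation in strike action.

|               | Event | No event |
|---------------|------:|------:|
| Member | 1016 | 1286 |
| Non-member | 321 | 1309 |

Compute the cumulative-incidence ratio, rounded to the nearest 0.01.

2.24

Cells: a = 1016, b = 1286, c = 321, d = 1309.
Risk in exposed = 1016/2302 = 0.44136; risk in unexposed = 321/1630 = 0.19693.
RR = 0.44136 / 0.19693 = 2.24115
The risk among the exposed is 2.24 times that among the unexposed.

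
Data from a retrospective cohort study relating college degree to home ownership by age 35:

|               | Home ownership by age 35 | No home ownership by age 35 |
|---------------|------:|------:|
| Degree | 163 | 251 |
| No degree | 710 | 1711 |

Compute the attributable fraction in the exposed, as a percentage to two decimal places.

25.51

Cells: a = 163, b = 251, c = 710, d = 1711.
Risk in exposed = 163/414 = 0.39372; risk in unexposed = 710/2421 = 0.29327.
RR = 0.39372/0.29327 = 1.34253
AR% = (RR − 1)/RR × 100 = (1.34253 − 1)/1.34253 × 100 = 25.5137%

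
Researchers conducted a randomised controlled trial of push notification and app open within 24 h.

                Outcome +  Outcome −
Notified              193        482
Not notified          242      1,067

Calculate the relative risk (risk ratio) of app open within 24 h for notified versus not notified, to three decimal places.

Cells: a = 193, b = 482, c = 242, d = 1067.
Risk in exposed = 193/675 = 0.28593; risk in unexposed = 242/1309 = 0.18487.
RR = 0.28593 / 0.18487 = 1.54660
The risk among the exposed is 1.55 times that among the unexposed.

1.547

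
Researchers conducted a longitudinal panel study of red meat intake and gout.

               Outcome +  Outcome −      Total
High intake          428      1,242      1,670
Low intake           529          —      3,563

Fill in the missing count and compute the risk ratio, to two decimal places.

The missing cell is in the unexposed row: 3563 − 529 = 3034.
So a = 428, b = 1242, c = 529, d = 3034.
RR = [a/(a+b)] / [c/(c+d)] = (428/1670) / (529/3563) = 0.25629/0.14847 = 1.72619

1.73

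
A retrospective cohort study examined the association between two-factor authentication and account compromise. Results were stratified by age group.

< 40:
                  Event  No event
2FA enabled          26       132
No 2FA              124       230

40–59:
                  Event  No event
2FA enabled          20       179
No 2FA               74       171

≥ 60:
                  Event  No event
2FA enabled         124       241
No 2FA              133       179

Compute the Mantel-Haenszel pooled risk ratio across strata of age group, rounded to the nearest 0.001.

0.602

RR_MH = Σ(aᵢ·n₀ᵢ/nᵢ) / Σ(cᵢ·n₁ᵢ/nᵢ), with n₁ᵢ = aᵢ+bᵢ (exposed), n₀ᵢ = cᵢ+dᵢ (unexposed), nᵢ = n₁ᵢ+n₀ᵢ.
Stratum 1 (< 40): n₁ = 158, n₀ = 354, n = 512; a·n₀/n = 26·354/512 = 17.9766; c·n₁/n = 124·158/512 = 38.2656
Stratum 2 (40–59): n₁ = 199, n₀ = 245, n = 444; a·n₀/n = 20·245/444 = 11.0360; c·n₁/n = 74·199/444 = 33.1667
Stratum 3 (≥ 60): n₁ = 365, n₀ = 312, n = 677; a·n₀/n = 124·312/677 = 57.1462; c·n₁/n = 133·365/677 = 71.7061
RR_MH = (17.9766 + 11.0360 + 57.1462) / (38.2656 + 33.1667 + 71.7061) = 86.1588 / 143.1383 = 0.60193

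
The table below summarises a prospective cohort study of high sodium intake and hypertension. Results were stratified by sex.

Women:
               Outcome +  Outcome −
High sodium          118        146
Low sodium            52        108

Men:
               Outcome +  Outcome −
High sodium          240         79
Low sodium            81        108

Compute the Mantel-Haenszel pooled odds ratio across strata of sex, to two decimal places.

OR_MH = Σ(aᵢdᵢ/nᵢ) / Σ(bᵢcᵢ/nᵢ), where nᵢ is the stratum total.
Stratum 1 (Women): n = 424; a·d/n = 118·108/424 = 30.0566; b·c/n = 146·52/424 = 17.9057
Stratum 2 (Men): n = 508; a·d/n = 240·108/508 = 51.0236; b·c/n = 79·81/508 = 12.5965
OR_MH = (30.0566 + 51.0236) / (17.9057 + 12.5965) = 81.0802 / 30.5021 = 2.65818

2.66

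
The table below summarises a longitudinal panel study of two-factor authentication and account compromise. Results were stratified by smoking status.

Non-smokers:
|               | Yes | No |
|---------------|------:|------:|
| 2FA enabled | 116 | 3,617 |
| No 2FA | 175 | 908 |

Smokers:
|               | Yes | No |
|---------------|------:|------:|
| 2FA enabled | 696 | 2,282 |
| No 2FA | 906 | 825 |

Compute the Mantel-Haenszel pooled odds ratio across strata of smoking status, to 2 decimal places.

OR_MH = Σ(aᵢdᵢ/nᵢ) / Σ(bᵢcᵢ/nᵢ), where nᵢ is the stratum total.
Stratum 1 (Non-smokers): n = 4816; a·d/n = 116·908/4816 = 21.8704; b·c/n = 3617·175/4816 = 131.4317
Stratum 2 (Smokers): n = 4709; a·d/n = 696·825/4709 = 121.9367; b·c/n = 2282·906/4709 = 439.0512
OR_MH = (21.8704 + 121.9367) / (131.4317 + 439.0512) = 143.8071 / 570.4829 = 0.25208

0.25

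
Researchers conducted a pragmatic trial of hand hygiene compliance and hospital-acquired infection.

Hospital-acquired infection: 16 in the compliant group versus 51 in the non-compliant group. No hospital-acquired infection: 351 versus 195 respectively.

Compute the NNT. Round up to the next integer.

Risk in treated group = 16/367 = 0.04360; risk in control = 51/246 = 0.20732.
Absolute risk reduction = 0.20732 − 0.04360 = 0.16372
NNT = 1 / ARR = 1 / 0.16372 = 6.108 → round up → 7

7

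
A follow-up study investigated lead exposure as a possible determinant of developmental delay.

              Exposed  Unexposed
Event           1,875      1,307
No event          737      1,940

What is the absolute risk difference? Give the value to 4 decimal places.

0.3153

Reading the table with exposure as columns: a = 1875 (Exposed, case), b = 737 (Exposed, non-case), c = 1307 (Unexposed, case), d = 1940.
Risk in exposed = 1875/2612 = 0.717841; risk in unexposed = 1307/3247 = 0.402525.
Risk difference = 0.717841 − 0.402525 = 0.315315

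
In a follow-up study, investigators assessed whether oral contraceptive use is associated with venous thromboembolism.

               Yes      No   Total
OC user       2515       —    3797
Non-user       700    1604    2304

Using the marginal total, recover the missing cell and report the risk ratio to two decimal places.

The missing cell is in the exposed row: 3797 − 2515 = 1282.
So a = 2515, b = 1282, c = 700, d = 1604.
RR = [a/(a+b)] / [c/(c+d)] = (2515/3797) / (700/2304) = 0.66237/0.30382 = 2.18013

2.18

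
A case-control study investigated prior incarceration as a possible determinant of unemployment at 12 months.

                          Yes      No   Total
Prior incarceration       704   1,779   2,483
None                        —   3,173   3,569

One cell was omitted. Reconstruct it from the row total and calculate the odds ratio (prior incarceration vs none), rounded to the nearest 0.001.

3.171

The missing cell is in the unexposed row: 3569 − 3173 = 396.
So a = 704, b = 1779, c = 396, d = 3173.
OR = (a·d)/(b·c) = (704 × 3173) / (1779 × 396) = 2233792 / 704484 = 3.17082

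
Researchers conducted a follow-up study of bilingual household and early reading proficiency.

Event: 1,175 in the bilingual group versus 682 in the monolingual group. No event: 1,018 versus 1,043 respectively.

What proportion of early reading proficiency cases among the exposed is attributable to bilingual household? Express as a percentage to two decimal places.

From the description: a = 1175, b = 1018, c = 682, d = 1043.
Risk in exposed = 1175/2193 = 0.53580; risk in unexposed = 682/1725 = 0.39536.
RR = 0.53580/0.39536 = 1.35520
AR% = (RR − 1)/RR × 100 = (1.35520 − 1)/1.35520 × 100 = 26.2102%

26.21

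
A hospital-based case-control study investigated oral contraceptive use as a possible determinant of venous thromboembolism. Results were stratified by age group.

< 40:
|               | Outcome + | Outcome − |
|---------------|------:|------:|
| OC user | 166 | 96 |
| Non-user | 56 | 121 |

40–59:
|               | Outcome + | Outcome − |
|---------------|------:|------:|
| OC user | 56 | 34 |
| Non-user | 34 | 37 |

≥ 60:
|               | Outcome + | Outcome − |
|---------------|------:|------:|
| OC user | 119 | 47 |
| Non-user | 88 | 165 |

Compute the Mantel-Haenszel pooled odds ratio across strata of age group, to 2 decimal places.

3.60

OR_MH = Σ(aᵢdᵢ/nᵢ) / Σ(bᵢcᵢ/nᵢ), where nᵢ is the stratum total.
Stratum 1 (< 40): n = 439; a·d/n = 166·121/439 = 45.7540; b·c/n = 96·56/439 = 12.2460
Stratum 2 (40–59): n = 161; a·d/n = 56·37/161 = 12.8696; b·c/n = 34·34/161 = 7.1801
Stratum 3 (≥ 60): n = 419; a·d/n = 119·165/419 = 46.8616; b·c/n = 47·88/419 = 9.8711
OR_MH = (45.7540 + 12.8696 + 46.8616) / (12.2460 + 7.1801 + 9.8711) = 105.4851 / 29.2973 = 3.60051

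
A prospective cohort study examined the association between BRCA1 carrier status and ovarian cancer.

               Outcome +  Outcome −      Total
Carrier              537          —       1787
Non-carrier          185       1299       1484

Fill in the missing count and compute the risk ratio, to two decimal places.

2.41

The missing cell is in the exposed row: 1787 − 537 = 1250.
So a = 537, b = 1250, c = 185, d = 1299.
RR = [a/(a+b)] / [c/(c+d)] = (537/1787) / (185/1484) = 0.30050/0.12466 = 2.41053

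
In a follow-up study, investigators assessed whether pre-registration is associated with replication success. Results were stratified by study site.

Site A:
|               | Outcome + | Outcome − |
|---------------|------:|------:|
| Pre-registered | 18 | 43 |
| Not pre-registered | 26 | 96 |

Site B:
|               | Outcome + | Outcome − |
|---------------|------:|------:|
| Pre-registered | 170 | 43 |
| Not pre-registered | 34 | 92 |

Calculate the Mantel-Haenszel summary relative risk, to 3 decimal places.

2.504

RR_MH = Σ(aᵢ·n₀ᵢ/nᵢ) / Σ(cᵢ·n₁ᵢ/nᵢ), with n₁ᵢ = aᵢ+bᵢ (exposed), n₀ᵢ = cᵢ+dᵢ (unexposed), nᵢ = n₁ᵢ+n₀ᵢ.
Stratum 1 (Site A): n₁ = 61, n₀ = 122, n = 183; a·n₀/n = 18·122/183 = 12.0000; c·n₁/n = 26·61/183 = 8.6667
Stratum 2 (Site B): n₁ = 213, n₀ = 126, n = 339; a·n₀/n = 170·126/339 = 63.1858; c·n₁/n = 34·213/339 = 21.3628
RR_MH = (12.0000 + 63.1858) / (8.6667 + 21.3628) = 75.1858 / 30.0295 = 2.50373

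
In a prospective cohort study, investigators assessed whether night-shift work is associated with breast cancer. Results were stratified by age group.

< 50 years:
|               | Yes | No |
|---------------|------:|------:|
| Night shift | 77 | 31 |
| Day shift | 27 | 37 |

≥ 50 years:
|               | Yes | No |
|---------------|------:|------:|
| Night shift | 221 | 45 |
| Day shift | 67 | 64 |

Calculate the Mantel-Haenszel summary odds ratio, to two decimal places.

OR_MH = Σ(aᵢdᵢ/nᵢ) / Σ(bᵢcᵢ/nᵢ), where nᵢ is the stratum total.
Stratum 1 (< 50 years): n = 172; a·d/n = 77·37/172 = 16.5640; b·c/n = 31·27/172 = 4.8663
Stratum 2 (≥ 50 years): n = 397; a·d/n = 221·64/397 = 35.6272; b·c/n = 45·67/397 = 7.5945
OR_MH = (16.5640 + 35.6272) / (4.8663 + 7.5945) = 52.1912 / 12.4607 = 4.18845

4.19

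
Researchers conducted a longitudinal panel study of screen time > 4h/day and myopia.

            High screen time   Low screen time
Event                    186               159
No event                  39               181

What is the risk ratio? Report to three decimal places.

1.768

Reading the table with exposure as columns: a = 186 (High screen time, case), b = 39 (High screen time, non-case), c = 159 (Low screen time, case), d = 181.
Risk in exposed = 186/225 = 0.82667; risk in unexposed = 159/340 = 0.46765.
RR = 0.82667 / 0.46765 = 1.76771
The risk among the exposed is 1.77 times that among the unexposed.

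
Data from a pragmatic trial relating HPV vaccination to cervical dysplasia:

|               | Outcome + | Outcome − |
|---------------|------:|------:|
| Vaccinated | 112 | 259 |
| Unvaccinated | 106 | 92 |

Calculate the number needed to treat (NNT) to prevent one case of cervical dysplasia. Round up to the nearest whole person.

5

Risk in treated group = 112/371 = 0.30189; risk in control = 106/198 = 0.53535.
Absolute risk reduction = 0.53535 − 0.30189 = 0.23347
NNT = 1 / ARR = 1 / 0.23347 = 4.283 → round up → 5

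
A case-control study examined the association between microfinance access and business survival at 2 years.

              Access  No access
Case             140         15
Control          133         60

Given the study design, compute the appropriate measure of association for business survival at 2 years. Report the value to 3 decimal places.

Reading the table with exposure as columns: a = 140 (Access, case), b = 133 (Access, non-case), c = 15 (No access, case), d = 60.
This is a case-control study: participants were sampled on outcome status, so risks in the source population cannot be estimated directly — relative risk is not valid here. The odds ratio is the appropriate measure.
OR = (a·d)/(b·c) = (140 × 60) / (133 × 15) = 8400 / 1995 = 4.21053

4.211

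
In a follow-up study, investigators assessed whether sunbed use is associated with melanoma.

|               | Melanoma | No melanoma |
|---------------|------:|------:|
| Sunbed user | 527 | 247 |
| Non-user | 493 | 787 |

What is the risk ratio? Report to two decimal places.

Cells: a = 527, b = 247, c = 493, d = 787.
Risk in exposed = 527/774 = 0.68088; risk in unexposed = 493/1280 = 0.38516.
RR = 0.68088 / 0.38516 = 1.76780
The risk among the exposed is 1.77 times that among the unexposed.

1.77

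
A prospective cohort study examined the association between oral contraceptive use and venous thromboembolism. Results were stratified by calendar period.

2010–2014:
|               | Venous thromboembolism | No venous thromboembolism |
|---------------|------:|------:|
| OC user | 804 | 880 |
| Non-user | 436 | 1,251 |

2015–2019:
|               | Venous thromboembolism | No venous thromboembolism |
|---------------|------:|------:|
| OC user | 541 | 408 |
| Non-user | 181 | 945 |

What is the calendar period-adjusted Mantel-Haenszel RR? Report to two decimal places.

2.32

RR_MH = Σ(aᵢ·n₀ᵢ/nᵢ) / Σ(cᵢ·n₁ᵢ/nᵢ), with n₁ᵢ = aᵢ+bᵢ (exposed), n₀ᵢ = cᵢ+dᵢ (unexposed), nᵢ = n₁ᵢ+n₀ᵢ.
Stratum 1 (2010–2014): n₁ = 1684, n₀ = 1687, n = 3371; a·n₀/n = 804·1687/3371 = 402.3578; c·n₁/n = 436·1684/3371 = 217.8060
Stratum 2 (2015–2019): n₁ = 949, n₀ = 1126, n = 2075; a·n₀/n = 541·1126/2075 = 293.5740; c·n₁/n = 181·949/2075 = 82.7802
RR_MH = (402.3578 + 293.5740) / (217.8060 + 82.7802) = 695.9317 / 300.5862 = 2.31525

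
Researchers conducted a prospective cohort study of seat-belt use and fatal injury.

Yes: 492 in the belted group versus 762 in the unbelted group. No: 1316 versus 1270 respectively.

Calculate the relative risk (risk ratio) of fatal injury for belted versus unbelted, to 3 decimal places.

0.726

From the description: a = 492, b = 1316, c = 762, d = 1270.
Risk in exposed = 492/1808 = 0.27212; risk in unexposed = 762/2032 = 0.37500.
RR = 0.27212 / 0.37500 = 0.72566
The risk is 27% lower among the exposed than among the unexposed.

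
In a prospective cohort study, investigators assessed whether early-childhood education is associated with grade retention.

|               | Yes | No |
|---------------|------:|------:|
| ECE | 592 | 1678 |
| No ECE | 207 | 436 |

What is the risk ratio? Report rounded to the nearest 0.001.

0.810

Cells: a = 592, b = 1678, c = 207, d = 436.
Risk in exposed = 592/2270 = 0.26079; risk in unexposed = 207/643 = 0.32193.
RR = 0.26079 / 0.32193 = 0.81010
The risk is 19% lower among the exposed than among the unexposed.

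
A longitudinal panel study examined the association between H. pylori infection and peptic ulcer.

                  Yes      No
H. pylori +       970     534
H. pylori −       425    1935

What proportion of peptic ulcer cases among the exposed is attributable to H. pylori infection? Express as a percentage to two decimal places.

72.08

Cells: a = 970, b = 534, c = 425, d = 1935.
Risk in exposed = 970/1504 = 0.64495; risk in unexposed = 425/2360 = 0.18008.
RR = 0.64495/0.18008 = 3.58135
AR% = (RR − 1)/RR × 100 = (3.58135 − 1)/3.58135 × 100 = 72.0776%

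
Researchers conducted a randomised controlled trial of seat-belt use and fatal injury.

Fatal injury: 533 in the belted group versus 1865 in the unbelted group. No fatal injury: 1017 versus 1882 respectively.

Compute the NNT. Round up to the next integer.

7

Risk in treated group = 533/1550 = 0.34387; risk in control = 1865/3747 = 0.49773.
Absolute risk reduction = 0.49773 − 0.34387 = 0.15386
NNT = 1 / ARR = 1 / 0.15386 = 6.499 → round up → 7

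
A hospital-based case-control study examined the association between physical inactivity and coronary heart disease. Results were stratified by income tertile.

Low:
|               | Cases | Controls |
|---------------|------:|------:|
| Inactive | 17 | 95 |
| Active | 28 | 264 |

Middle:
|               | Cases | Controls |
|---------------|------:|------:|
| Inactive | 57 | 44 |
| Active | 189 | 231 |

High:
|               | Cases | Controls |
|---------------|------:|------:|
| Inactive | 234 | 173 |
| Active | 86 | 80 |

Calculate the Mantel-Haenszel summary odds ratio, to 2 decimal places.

OR_MH = Σ(aᵢdᵢ/nᵢ) / Σ(bᵢcᵢ/nᵢ), where nᵢ is the stratum total.
Stratum 1 (Low): n = 404; a·d/n = 17·264/404 = 11.1089; b·c/n = 95·28/404 = 6.5842
Stratum 2 (Middle): n = 521; a·d/n = 57·231/521 = 25.2726; b·c/n = 44·189/521 = 15.9616
Stratum 3 (High): n = 573; a·d/n = 234·80/573 = 32.6702; b·c/n = 173·86/573 = 25.9651
OR_MH = (11.1089 + 25.2726 + 32.6702) / (6.5842 + 15.9616 + 25.9651) = 69.0516 / 48.5109 = 1.42343

1.42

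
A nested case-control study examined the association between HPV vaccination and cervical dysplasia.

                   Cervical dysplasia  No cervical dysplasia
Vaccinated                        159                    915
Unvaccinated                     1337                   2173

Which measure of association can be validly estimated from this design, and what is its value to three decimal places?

Cells: a = 159, b = 915, c = 1337, d = 2173.
This is a nested case-control study: participants were sampled on outcome status, so risks in the source population cannot be estimated directly — relative risk is not valid here. The odds ratio is the appropriate measure.
OR = (a·d)/(b·c) = (159 × 2173) / (915 × 1337) = 345507 / 1223355 = 0.28243

0.282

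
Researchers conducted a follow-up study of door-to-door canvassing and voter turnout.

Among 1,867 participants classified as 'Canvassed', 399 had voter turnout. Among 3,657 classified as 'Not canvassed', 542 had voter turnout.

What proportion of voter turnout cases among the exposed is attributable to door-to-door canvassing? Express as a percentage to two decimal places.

From the description: a = 399, b = 1468, c = 542, d = 3115.
Risk in exposed = 399/1867 = 0.21371; risk in unexposed = 542/3657 = 0.14821.
RR = 0.21371/0.14821 = 1.44196
AR% = (RR − 1)/RR × 100 = (1.44196 − 1)/1.44196 × 100 = 30.6501%

30.65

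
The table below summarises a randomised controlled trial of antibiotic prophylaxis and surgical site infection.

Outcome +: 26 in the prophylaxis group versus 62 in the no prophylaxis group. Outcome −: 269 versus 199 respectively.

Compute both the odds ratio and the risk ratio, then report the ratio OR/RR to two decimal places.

0.84

From the description: a = 26, b = 269, c = 62, d = 199.
OR = (26·199)/(269·62) = 5174/16678 = 0.31023
Risk in exposed = 26/295 = 0.08814; risk in unexposed = 62/261 = 0.23755; RR = 0.37102
OR/RR = 0.31023 / 0.37102 = 0.83615
The outcome is not rare, so the OR lies further from 1 than the RR.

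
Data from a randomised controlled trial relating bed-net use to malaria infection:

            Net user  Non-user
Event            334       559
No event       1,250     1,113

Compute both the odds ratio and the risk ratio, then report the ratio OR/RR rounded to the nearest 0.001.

Reading the table with exposure as columns: a = 334 (Net user, case), b = 1250 (Net user, non-case), c = 559 (Non-user, case), d = 1113.
OR = (334·1113)/(1250·559) = 371742/698750 = 0.53201
Risk in exposed = 334/1584 = 0.21086; risk in unexposed = 559/1672 = 0.33433; RR = 0.63069
OR/RR = 0.53201 / 0.63069 = 0.84354
The outcome is not rare, so the OR lies further from 1 than the RR.

0.844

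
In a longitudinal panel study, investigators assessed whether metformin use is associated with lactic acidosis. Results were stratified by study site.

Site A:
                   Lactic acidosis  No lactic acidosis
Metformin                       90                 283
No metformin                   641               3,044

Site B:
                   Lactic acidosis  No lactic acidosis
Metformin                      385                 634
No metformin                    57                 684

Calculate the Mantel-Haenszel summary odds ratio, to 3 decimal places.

OR_MH = Σ(aᵢdᵢ/nᵢ) / Σ(bᵢcᵢ/nᵢ), where nᵢ is the stratum total.
Stratum 1 (Site A): n = 4058; a·d/n = 90·3044/4058 = 67.5111; b·c/n = 283·641/4058 = 44.7026
Stratum 2 (Site B): n = 1760; a·d/n = 385·684/1760 = 149.6250; b·c/n = 634·57/1760 = 20.5330
OR_MH = (67.5111 + 149.6250) / (44.7026 + 20.5330) = 217.1361 / 65.2355 = 3.32849

3.328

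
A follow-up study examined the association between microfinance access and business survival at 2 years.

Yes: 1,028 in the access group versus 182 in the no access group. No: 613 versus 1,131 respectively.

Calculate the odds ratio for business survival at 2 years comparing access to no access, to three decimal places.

From the description: a = 1028, b = 613, c = 182, d = 1131.
OR = (a·d)/(b·c) = (1028 × 1131) / (613 × 182) = 1162668 / 111566 = 10.42135
The odds of business survival at 2 years are about 10.42 times as high in the access group.

10.421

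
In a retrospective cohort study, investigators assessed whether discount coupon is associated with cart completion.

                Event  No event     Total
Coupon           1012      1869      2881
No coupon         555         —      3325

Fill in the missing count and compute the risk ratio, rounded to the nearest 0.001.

2.104

The missing cell is in the unexposed row: 3325 − 555 = 2770.
So a = 1012, b = 1869, c = 555, d = 2770.
RR = [a/(a+b)] / [c/(c+d)] = (1012/2881) / (555/3325) = 0.35127/0.16692 = 2.10444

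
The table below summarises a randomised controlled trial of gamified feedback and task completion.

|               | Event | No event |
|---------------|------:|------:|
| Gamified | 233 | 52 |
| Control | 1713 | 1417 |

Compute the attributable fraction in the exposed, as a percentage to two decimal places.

33.06

Cells: a = 233, b = 52, c = 1713, d = 1417.
Risk in exposed = 233/285 = 0.81754; risk in unexposed = 1713/3130 = 0.54728.
RR = 0.81754/0.54728 = 1.49382
AR% = (RR − 1)/RR × 100 = (1.49382 − 1)/1.49382 × 100 = 33.0575%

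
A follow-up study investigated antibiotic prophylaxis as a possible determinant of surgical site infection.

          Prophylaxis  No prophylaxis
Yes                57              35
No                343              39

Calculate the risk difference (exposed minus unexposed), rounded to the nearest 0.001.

-0.330

Reading the table with exposure as columns: a = 57 (Prophylaxis, case), b = 343 (Prophylaxis, non-case), c = 35 (No prophylaxis, case), d = 39.
Risk in exposed = 57/400 = 0.142500; risk in unexposed = 35/74 = 0.472973.
Risk difference = 0.142500 − 0.472973 = -0.330473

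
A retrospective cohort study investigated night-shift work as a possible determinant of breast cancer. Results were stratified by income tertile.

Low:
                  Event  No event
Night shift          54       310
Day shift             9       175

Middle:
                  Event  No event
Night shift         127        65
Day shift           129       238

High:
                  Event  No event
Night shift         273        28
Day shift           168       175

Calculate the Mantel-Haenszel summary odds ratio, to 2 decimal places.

5.31

OR_MH = Σ(aᵢdᵢ/nᵢ) / Σ(bᵢcᵢ/nᵢ), where nᵢ is the stratum total.
Stratum 1 (Low): n = 548; a·d/n = 54·175/548 = 17.2445; b·c/n = 310·9/548 = 5.0912
Stratum 2 (Middle): n = 559; a·d/n = 127·238/559 = 54.0716; b·c/n = 65·129/559 = 15.0000
Stratum 3 (High): n = 644; a·d/n = 273·175/644 = 74.1848; b·c/n = 28·168/644 = 7.3043
OR_MH = (17.2445 + 54.0716 + 74.1848) / (5.0912 + 15.0000 + 7.3043) = 145.5009 / 27.3956 = 5.31111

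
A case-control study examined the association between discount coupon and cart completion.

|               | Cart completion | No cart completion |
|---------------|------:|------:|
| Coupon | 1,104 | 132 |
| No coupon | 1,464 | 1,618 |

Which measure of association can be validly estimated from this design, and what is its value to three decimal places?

9.243

Cells: a = 1104, b = 132, c = 1464, d = 1618.
This is a case-control study: participants were sampled on outcome status, so risks in the source population cannot be estimated directly — relative risk is not valid here. The odds ratio is the appropriate measure.
OR = (a·d)/(b·c) = (1104 × 1618) / (132 × 1464) = 1786272 / 193248 = 9.24342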